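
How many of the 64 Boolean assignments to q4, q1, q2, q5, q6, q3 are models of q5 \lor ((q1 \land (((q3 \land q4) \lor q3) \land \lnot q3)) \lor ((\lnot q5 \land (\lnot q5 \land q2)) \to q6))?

56

Initial set: {(q5 \lor ((q1 \land (((q3 \land q4) \lor q3) \land \lnot q3)) \lor ((\lnot q5 \land (\lnot q5 \land q2)) \to q6)))}.
(q5 \lor ((q1 \land (((q3 \land q4) \lor q3) \land \lnot q3)) \lor ((\lnot q5 \land (\lnot q5 \land q2)) \to q6))): β-rule — branch into q5  //  ((q1 \land (((q3 \land q4) \lor q3) \land \lnot q3)) \lor ((\lnot q5 \land (\lnot q5 \land q2)) \to q6)).
  branch 1 (add q5):
    ○ open, literals {q5=true}.
  branch 2 (add ((q1 \land (((q3 \land q4) \lor q3) \land \lnot q3)) \lor ((\lnot q5 \land (\lnot q5 \land q2)) \to q6))):
    ((q1 \land (((q3 \land q4) \lor q3) \land \lnot q3)) \lor ((\lnot q5 \land (\lnot q5 \land q2)) \to q6)): β-rule — branch into (q1 \land (((q3 \land q4) \lor q3) \land \lnot q3))  //  ((\lnot q5 \land (\lnot q5 \land q2)) \to q6).
      branch 2.1 (add (q1 \land (((q3 \land q4) \lor q3) \land \lnot q3))):
        (q1 \land (((q3 \land q4) \lor q3) \land \lnot q3)): α-rule — add q1, (((q3 \land q4) \lor q3) \land \lnot q3).
        (((q3 \land q4) \lor q3) \land \lnot q3): α-rule — add ((q3 \land q4) \lor q3), \lnot q3.
        ((q3 \land q4) \lor q3): β-rule — branch into (q3 \land q4)  //  q3.
          branch 2.1.1 (add (q3 \land q4)):
            (q3 \land q4): α-rule — add q3, q4.
            × closes — contains both q3 and \lnot q3.
          branch 2.1.2 (add q3):
            × closes — contains both q3 and \lnot q3.
      branch 2.2 (add ((\lnot q5 \land (\lnot q5 \land q2)) \to q6)):
        ((\lnot q5 \land (\lnot q5 \land q2)) \to q6): β-rule — branch into \lnot (\lnot q5 \land (\lnot q5 \land q2))  //  q6.
          branch 2.2.1 (add \lnot (\lnot q5 \land (\lnot q5 \land q2))):
            \lnot (\lnot q5 \land (\lnot q5 \land q2)): β-rule — branch into \lnot \lnot q5  //  \lnot (\lnot q5 \land q2).
              branch 2.2.1.1 (add \lnot \lnot q5):
                ○ open, literals {q5=true}.
              branch 2.2.1.2 (add \lnot (\lnot q5 \land q2)):
                \lnot (\lnot q5 \land q2): β-rule — branch into \lnot \lnot q5  //  \lnot q2.
                  branch 2.2.1.2.1 (add \lnot \lnot q5):
                    ○ open, literals {q5=true}.
                  branch 2.2.1.2.2 (add \lnot q2):
                    ○ open, literals {q2=false}.
          branch 2.2.2 (add q6):
            ○ open, literals {q6=true}.
2 branches closed, 5 open.
Each open branch fixes some atoms; the unmentioned ones are free. Counting distinct full assignments: branch {q5=true} (q4, q1, q2, q6, q3) contributes 32 new; branch {q5=true} (q4, q1, q2, q6, q3) contributes 0 new; branch {q5=true} (q4, q1, q2, q6, q3) contributes 0 new; branch {q2=false} (q4, q1, q5, q6, q3) contributes 16 new; branch {q6=true} (q4, q1, q2, q5, q3) contributes 8 new. Total: 56.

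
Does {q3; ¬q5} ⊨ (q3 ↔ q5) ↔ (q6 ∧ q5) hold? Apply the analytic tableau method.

Yes

Initial set: {q3; ¬q5; ¬((q3 ↔ q5) ↔ (q6 ∧ q5))}.
¬((q3 ↔ q5) ↔ (q6 ∧ q5)): β-rule — branch into (q3 ↔ q5), ¬(q6 ∧ q5)  //  ¬(q3 ↔ q5), (q6 ∧ q5).
  branch 1 (add (q3 ↔ q5), ¬(q6 ∧ q5)):
    (q3 ↔ q5): β-rule — branch into q3, q5  //  ¬q3, ¬q5.
      branch 1.1 (add q3, q5):
        × closes — contains both q5 and ¬q5.
      branch 1.2 (add ¬q3, ¬q5):
        × closes — contains both q3 and ¬q3.
  branch 2 (add ¬(q3 ↔ q5), (q6 ∧ q5)):
    (q6 ∧ q5): α-rule — add q6, q5.
    × closes — contains both q5 and ¬q5.
All 3 branches close.
Every branch closed, so the premises entail the conclusion.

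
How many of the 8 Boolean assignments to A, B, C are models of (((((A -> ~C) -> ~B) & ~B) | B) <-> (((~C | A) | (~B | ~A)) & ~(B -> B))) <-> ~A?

4

Initial set: {((((((A -> ~C) -> ~B) & ~B) | B) <-> (((~C | A) | (~B | ~A)) & ~(B -> B))) <-> ~A)}.
((((((A -> ~C) -> ~B) & ~B) | B) <-> (((~C | A) | (~B | ~A)) & ~(B -> B))) <-> ~A): β-rule — branch into (((((A -> ~C) -> ~B) & ~B) | B) <-> (((~C | A) | (~B | ~A)) & ~(B -> B))), ~A  //  ~(((((A -> ~C) -> ~B) & ~B) | B) <-> (((~C | A) | (~B | ~A)) & ~(B -> B))), ~~A.
  branch 1 (add (((((A -> ~C) -> ~B) & ~B) | B) <-> (((~C | A) | (~B | ~A)) & ~(B -> B))), ~A):
    (((((A -> ~C) -> ~B) & ~B) | B) <-> (((~C | A) | (~B | ~A)) & ~(B -> B))): β-rule — branch into ((((A -> ~C) -> ~B) & ~B) | B), (((~C | A) | (~B | ~A)) & ~(B -> B))  //  ~((((A -> ~C) -> ~B) & ~B) | B), ~(((~C | A) | (~B | ~A)) & ~(B -> B)).
      branch 1.1 (add ((((A -> ~C) -> ~B) & ~B) | B), (((~C | A) | (~B | ~A)) & ~(B -> B))):
        (((~C | A) | (~B | ~A)) & ~(B -> B)): α-rule — add ((~C | A) | (~B | ~A)), ~(B -> B).
        ~(B -> B): α-rule — add B, ~B.
        × closes — contains both B and ~B.
      branch 1.2 (add ~((((A -> ~C) -> ~B) & ~B) | B), ~(((~C | A) | (~B | ~A)) & ~(B -> B))):
        ~((((A -> ~C) -> ~B) & ~B) | B): α-rule — add ~(((A -> ~C) -> ~B) & ~B), ~B.
        ~(((~C | A) | (~B | ~A)) & ~(B -> B)): β-rule — branch into ~((~C | A) | (~B | ~A))  //  ~~(B -> B).
          branch 1.2.1 (add ~((~C | A) | (~B | ~A))):
            ~((~C | A) | (~B | ~A)): α-rule — add ~(~C | A), ~(~B | ~A).
            ~(~C | A): α-rule — add ~~C, ~A.
            ~(~B | ~A): α-rule — add ~~B, ~~A.
            × closes — contains both B and ~B.
          branch 1.2.2 (add ~~(B -> B)):
            ~(((A -> ~C) -> ~B) & ~B): β-rule — branch into ~((A -> ~C) -> ~B)  //  ~~B.
              branch 1.2.2.1 (add ~((A -> ~C) -> ~B)):
                ~((A -> ~C) -> ~B): α-rule — add (A -> ~C), ~~B.
                × closes — contains both B and ~B.
              branch 1.2.2.2 (add ~~B):
                × closes — contains both B and ~B.
  branch 2 (add ~(((((A -> ~C) -> ~B) & ~B) | B) <-> (((~C | A) | (~B | ~A)) & ~(B -> B))), ~~A):
    ~(((((A -> ~C) -> ~B) & ~B) | B) <-> (((~C | A) | (~B | ~A)) & ~(B -> B))): β-rule — branch into ((((A -> ~C) -> ~B) & ~B) | B), ~(((~C | A) | (~B | ~A)) & ~(B -> B))  //  ~((((A -> ~C) -> ~B) & ~B) | B), (((~C | A) | (~B | ~A)) & ~(B -> B)).
      branch 2.1 (add ((((A -> ~C) -> ~B) & ~B) | B), ~(((~C | A) | (~B | ~A)) & ~(B -> B))):
        ((((A -> ~C) -> ~B) & ~B) | B): β-rule — branch into (((A -> ~C) -> ~B) & ~B)  //  B.
          branch 2.1.1 (add (((A -> ~C) -> ~B) & ~B)):
            (((A -> ~C) -> ~B) & ~B): α-rule — add ((A -> ~C) -> ~B), ~B.
            ~(((~C | A) | (~B | ~A)) & ~(B -> B)): β-rule — branch into ~((~C | A) | (~B | ~A))  //  ~~(B -> B).
              branch 2.1.1.1 (add ~((~C | A) | (~B | ~A))):
                ~((~C | A) | (~B | ~A)): α-rule — add ~(~C | A), ~(~B | ~A).
                ~(~C | A): α-rule — add ~~C, ~A.
                × closes — contains both A and ~A.
              branch 2.1.1.2 (add ~~(B -> B)):
                ((A -> ~C) -> ~B): β-rule — branch into ~(A -> ~C)  //  ~B.
                  branch 2.1.1.2.1 (add ~(A -> ~C)):
                    ~(A -> ~C): α-rule — add A, ~~C.
                    ~~(B -> B): β-rule — branch into ~B  //  B.
                      branch 2.1.1.2.1.1 (add ~B):
                        ○ open, literals {A=1, B=0, C=1}.
                      branch 2.1.1.2.1.2 (add B):
                        × closes — contains both B and ~B.
                  branch 2.1.1.2.2 (add ~B):
                    ~~(B -> B): β-rule — branch into ~B  //  B.
                      branch 2.1.1.2.2.1 (add ~B):
                        ○ open, literals {A=1, B=0}.
                      branch 2.1.1.2.2.2 (add B):
                        × closes — contains both B and ~B.
          branch 2.1.2 (add B):
            ~(((~C | A) | (~B | ~A)) & ~(B -> B)): β-rule — branch into ~((~C | A) | (~B | ~A))  //  ~~(B -> B).
              branch 2.1.2.1 (add ~((~C | A) | (~B | ~A))):
                ~((~C | A) | (~B | ~A)): α-rule — add ~(~C | A), ~(~B | ~A).
                ~(~C | A): α-rule — add ~~C, ~A.
                × closes — contains both A and ~A.
              branch 2.1.2.2 (add ~~(B -> B)):
                ~~(B -> B): β-rule — branch into ~B  //  B.
                  branch 2.1.2.2.1 (add ~B):
                    × closes — contains both B and ~B.
                  branch 2.1.2.2.2 (add B):
                    ○ open, literals {A=1, B=1}.
      branch 2.2 (add ~((((A -> ~C) -> ~B) & ~B) | B), (((~C | A) | (~B | ~A)) & ~(B -> B))):
        ~((((A -> ~C) -> ~B) & ~B) | B): α-rule — add ~(((A -> ~C) -> ~B) & ~B), ~B.
        (((~C | A) | (~B | ~A)) & ~(B -> B)): α-rule — add ((~C | A) | (~B | ~A)), ~(B -> B).
        ~(B -> B): α-rule — add B, ~B.
        × closes — contains both B and ~B.
10 branches closed, 3 open.
Each open branch fixes some atoms; the unmentioned ones are free. Counting distinct full assignments: branch {A=1, B=0, C=1} (none free) contributes 1 new; branch {A=1, B=0} (C) contributes 1 new; branch {A=1, B=1} (C) contributes 2 new. Total: 4.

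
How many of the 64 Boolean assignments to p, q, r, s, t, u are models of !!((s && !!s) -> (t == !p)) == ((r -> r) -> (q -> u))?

Initial set: {(!!((s && !!s) -> (t == !p)) == ((r -> r) -> (q -> u)))}.
(!!((s && !!s) -> (t == !p)) == ((r -> r) -> (q -> u))): β-rule — branch into !!((s && !!s) -> (t == !p)), ((r -> r) -> (q -> u))  //  !!!((s && !!s) -> (t == !p)), !((r -> r) -> (q -> u)).
  branch 1 (add !!((s && !!s) -> (t == !p)), ((r -> r) -> (q -> u))):
    !!((s && !!s) -> (t == !p)): drop double negation, giving ((s && !!s) -> (t == !p)).
    ((r -> r) -> (q -> u)): β-rule — branch into !(r -> r)  //  (q -> u).
      branch 1.1 (add !(r -> r)):
        !(r -> r): α-rule — add r, !r.
        × closes — contains both r and !r.
      branch 1.2 (add (q -> u)):
        ((s && !!s) -> (t == !p)): β-rule — branch into !(s && !!s)  //  (t == !p).
          branch 1.2.1 (add !(s && !!s)):
            (q -> u): β-rule — branch into !q  //  u.
              branch 1.2.1.1 (add !q):
                !(s && !!s): β-rule — branch into !s  //  !!!s.
                  branch 1.2.1.1.1 (add !s):
                    ○ open, literals {q=0, s=0}.
                  branch 1.2.1.1.2 (add !!!s):
                    !!!s: drop double negation, giving !s.
                    ○ open, literals {q=0, s=0}.
              branch 1.2.1.2 (add u):
                !(s && !!s): β-rule — branch into !s  //  !!!s.
                  branch 1.2.1.2.1 (add !s):
                    ○ open, literals {s=0, u=1}.
                  branch 1.2.1.2.2 (add !!!s):
                    !!!s: drop double negation, giving !s.
                    ○ open, literals {s=0, u=1}.
          branch 1.2.2 (add (t == !p)):
            (q -> u): β-rule — branch into !q  //  u.
              branch 1.2.2.1 (add !q):
                (t == !p): β-rule — branch into t, !p  //  !t, !!p.
                  branch 1.2.2.1.1 (add t, !p):
                    ○ open, literals {p=0, q=0, t=1}.
                  branch 1.2.2.1.2 (add !t, !!p):
                    ○ open, literals {p=1, q=0, t=0}.
              branch 1.2.2.2 (add u):
                (t == !p): β-rule — branch into t, !p  //  !t, !!p.
                  branch 1.2.2.2.1 (add t, !p):
                    ○ open, literals {p=0, t=1, u=1}.
                  branch 1.2.2.2.2 (add !t, !!p):
                    ○ open, literals {p=1, t=0, u=1}.
  branch 2 (add !!!((s && !!s) -> (t == !p)), !((r -> r) -> (q -> u))):
    !!!((s && !!s) -> (t == !p)): drop double negation, giving !((s && !!s) -> (t == !p)).
    !((r -> r) -> (q -> u)): α-rule — add (r -> r), !(q -> u).
    !((s && !!s) -> (t == !p)): α-rule — add (s && !!s), !(t == !p).
    !(q -> u): α-rule — add q, !u.
    (s && !!s): α-rule — add s, !!s.
    !!s: drop double negation, giving s.
    (r -> r): β-rule — branch into !r  //  r.
      branch 2.1 (add !r):
        !(t == !p): β-rule — branch into t, !!p  //  !t, !p.
          branch 2.1.1 (add t, !!p):
            ○ open, literals {p=1, q=1, r=0, s=1, t=1, u=0}.
          branch 2.1.2 (add !t, !p):
            ○ open, literals {p=0, q=1, r=0, s=1, t=0, u=0}.
      branch 2.2 (add r):
        !(t == !p): β-rule — branch into t, !!p  //  !t, !p.
          branch 2.2.1 (add t, !!p):
            ○ open, literals {p=1, q=1, r=1, s=1, t=1, u=0}.
          branch 2.2.2 (add !t, !p):
            ○ open, literals {p=0, q=1, r=1, s=1, t=0, u=0}.
1 branch closed, 12 open.
Each open branch fixes some atoms; the unmentioned ones are free. Counting distinct full assignments: branch {q=0, s=0} (p, r, t, u) contributes 16 new; branch {q=0, s=0} (p, r, t, u) contributes 0 new; branch {s=0, u=1} (p, q, r, t) contributes 8 new; branch {s=0, u=1} (p, q, r, t) contributes 0 new; branch {p=0, q=0, t=1} (r, s, u) contributes 4 new; branch {p=1, q=0, t=0} (r, s, u) contributes 4 new; branch {p=0, t=1, u=1} (q, r, s) contributes 2 new; branch {p=1, t=0, u=1} (q, r, s) contributes 2 new; branch {p=1, q=1, r=0, s=1, t=1, u=0} (none free) contributes 1 new; branch {p=0, q=1, r=0, s=1, t=0, u=0} (none free) contributes 1 new; branch {p=1, q=1, r=1, s=1, t=1, u=0} (none free) contributes 1 new; branch {p=0, q=1, r=1, s=1, t=0, u=0} (none free) contributes 1 new. Total: 40.

40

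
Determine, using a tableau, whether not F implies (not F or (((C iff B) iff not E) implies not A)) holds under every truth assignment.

Valid

Assume the negation and expand:
Initial set: {not (not F implies (not F or (((C iff B) iff not E) implies not A)))}.
not (not F implies (not F or (((C iff B) iff not E) implies not A))): α-rule — add not F, not (not F or (((C iff B) iff not E) implies not A)).
not (not F or (((C iff B) iff not E) implies not A)): α-rule — add not not F, not (((C iff B) iff not E) implies not A).
× closes — contains both F and not F.
All 1 branch closes.
Every branch closed, so the negation is unsatisfiable and the formula is valid.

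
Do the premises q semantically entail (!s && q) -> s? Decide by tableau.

Initial set: {T q; F ((!s && q) -> s)}.
F ((!s && q) -> s): α-rule — add T (!s && q), F s.
T (!s && q): α-rule — add T !s, T q.
○ open, literals {q=true, s=false}.
0 branches closed, 1 open.
An open branch gives a countermodel: q=true, s=false (unmentioned atoms arbitrary); the premises hold there but the conclusion fails.

No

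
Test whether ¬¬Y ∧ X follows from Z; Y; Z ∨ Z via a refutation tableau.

Initial set: {Z; Y; (Z ∨ Z); ¬(¬¬Y ∧ X)}.
(Z ∨ Z): β-rule — branch into Z  //  Z.
  branch 1 (add Z):
    ¬(¬¬Y ∧ X): β-rule — branch into ¬¬¬Y  //  ¬X.
      branch 1.1 (add ¬¬¬Y):
        ¬¬¬Y: drop double negation, giving ¬Y.
        × closes — contains both Y and ¬Y.
      branch 1.2 (add ¬X):
        ○ open, literals {X=0, Y=1, Z=1}.
  branch 2 (add Z):
    ¬(¬¬Y ∧ X): β-rule — branch into ¬¬¬Y  //  ¬X.
      branch 2.1 (add ¬¬¬Y):
        ¬¬¬Y: drop double negation, giving ¬Y.
        × closes — contains both Y and ¬Y.
      branch 2.2 (add ¬X):
        ○ open, literals {X=0, Y=1, Z=1}.
2 branches closed, 2 open.
An open branch gives a countermodel: X=0, Y=1, Z=1 (unmentioned atoms arbitrary); the premises hold there but the conclusion fails.

No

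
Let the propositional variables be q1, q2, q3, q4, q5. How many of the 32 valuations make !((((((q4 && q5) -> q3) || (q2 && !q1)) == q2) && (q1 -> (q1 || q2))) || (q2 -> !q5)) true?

1

Initial set: {!((((((q4 && q5) -> q3) || (q2 && !q1)) == q2) && (q1 -> (q1 || q2))) || (q2 -> !q5))}.
!((((((q4 && q5) -> q3) || (q2 && !q1)) == q2) && (q1 -> (q1 || q2))) || (q2 -> !q5)): α-rule — add !(((((q4 && q5) -> q3) || (q2 && !q1)) == q2) && (q1 -> (q1 || q2))), !(q2 -> !q5).
!(q2 -> !q5): α-rule — add q2, !!q5.
!(((((q4 && q5) -> q3) || (q2 && !q1)) == q2) && (q1 -> (q1 || q2))): β-rule — branch into !((((q4 && q5) -> q3) || (q2 && !q1)) == q2)  //  !(q1 -> (q1 || q2)).
  branch 1 (add !((((q4 && q5) -> q3) || (q2 && !q1)) == q2)):
    !((((q4 && q5) -> q3) || (q2 && !q1)) == q2): β-rule — branch into (((q4 && q5) -> q3) || (q2 && !q1)), !q2  //  !(((q4 && q5) -> q3) || (q2 && !q1)), q2.
      branch 1.1 (add (((q4 && q5) -> q3) || (q2 && !q1)), !q2):
        × closes — contains both q2 and !q2.
      branch 1.2 (add !(((q4 && q5) -> q3) || (q2 && !q1)), q2):
        !(((q4 && q5) -> q3) || (q2 && !q1)): α-rule — add !((q4 && q5) -> q3), !(q2 && !q1).
        !((q4 && q5) -> q3): α-rule — add (q4 && q5), !q3.
        (q4 && q5): α-rule — add q4, q5.
        !(q2 && !q1): β-rule — branch into !q2  //  !!q1.
          branch 1.2.1 (add !q2):
            × closes — contains both q2 and !q2.
          branch 1.2.2 (add !!q1):
            ○ open, literals {q1=true, q2=true, q3=false, q4=true, q5=true}.
  branch 2 (add !(q1 -> (q1 || q2))):
    !(q1 -> (q1 || q2)): α-rule — add q1, !(q1 || q2).
    !(q1 || q2): α-rule — add !q1, !q2.
    × closes — contains both q1 and !q1.
3 branches closed, 1 open.
Each open branch fixes some atoms; the unmentioned ones are free. Counting distinct full assignments: branch {q1=true, q2=true, q3=false, q4=true, q5=true} (none free) contributes 1 new. Total: 1.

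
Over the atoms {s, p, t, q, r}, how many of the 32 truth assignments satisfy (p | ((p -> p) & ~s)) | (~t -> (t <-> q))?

Initial set: {T ((p | ((p -> p) & ~s)) | (~t -> (t <-> q)))}.
T ((p | ((p -> p) & ~s)) | (~t -> (t <-> q))): β-rule — branch into T (p | ((p -> p) & ~s))  //  T (~t -> (t <-> q)).
  branch 1 (add T (p | ((p -> p) & ~s))):
    T (p | ((p -> p) & ~s)): β-rule — branch into T p  //  T ((p -> p) & ~s).
      branch 1.1 (add T p):
        ○ open, literals {p=T}.
      branch 1.2 (add T ((p -> p) & ~s)):
        T ((p -> p) & ~s): α-rule — add T (p -> p), T ~s.
        T (p -> p): β-rule — branch into F p  //  T p.
          branch 1.2.1 (add F p):
            ○ open, literals {p=F, s=F}.
          branch 1.2.2 (add T p):
            ○ open, literals {p=T, s=F}.
  branch 2 (add T (~t -> (t <-> q))):
    T (~t -> (t <-> q)): β-rule — branch into F ~t  //  T (t <-> q).
      branch 2.1 (add F ~t):
        ○ open, literals {t=T}.
      branch 2.2 (add T (t <-> q)):
        T (t <-> q): β-rule — branch into T t, T q  //  F t, F q.
          branch 2.2.1 (add T t, T q):
            ○ open, literals {q=T, t=T}.
          branch 2.2.2 (add F t, F q):
            ○ open, literals {q=F, t=F}.
0 branches closed, 6 open.
Each open branch fixes some atoms; the unmentioned ones are free. Counting distinct full assignments: branch {p=T} (s, t, q, r) contributes 16 new; branch {p=F, s=F} (t, q, r) contributes 8 new; branch {p=T, s=F} (t, q, r) contributes 0 new; branch {t=T} (s, p, q, r) contributes 4 new; branch {q=T, t=T} (s, p, r) contributes 0 new; branch {q=F, t=F} (s, p, r) contributes 2 new. Total: 30.

30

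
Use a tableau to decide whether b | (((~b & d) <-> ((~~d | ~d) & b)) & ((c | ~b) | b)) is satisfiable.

Satisfiable

Initial set: {(b | (((~b & d) <-> ((~~d | ~d) & b)) & ((c | ~b) | b)))}.
(b | (((~b & d) <-> ((~~d | ~d) & b)) & ((c | ~b) | b))): β-rule — branch into b  //  (((~b & d) <-> ((~~d | ~d) & b)) & ((c | ~b) | b)).
  branch 1 (add b):
    ○ open, literals {b=1}.
  branch 2 (add (((~b & d) <-> ((~~d | ~d) & b)) & ((c | ~b) | b))):
    (((~b & d) <-> ((~~d | ~d) & b)) & ((c | ~b) | b)): α-rule — add ((~b & d) <-> ((~~d | ~d) & b)), ((c | ~b) | b).
    ((~b & d) <-> ((~~d | ~d) & b)): β-rule — branch into (~b & d), ((~~d | ~d) & b)  //  ~(~b & d), ~((~~d | ~d) & b).
      branch 2.1 (add (~b & d), ((~~d | ~d) & b)):
        (~b & d): α-rule — add ~b, d.
        ((~~d | ~d) & b): α-rule — add (~~d | ~d), b.
        × closes — contains both b and ~b.
      branch 2.2 (add ~(~b & d), ~((~~d | ~d) & b)):
        ((c | ~b) | b): β-rule — branch into (c | ~b)  //  b.
          branch 2.2.1 (add (c | ~b)):
            ~(~b & d): β-rule — branch into ~~b  //  ~d.
              branch 2.2.1.1 (add ~~b):
                ~((~~d | ~d) & b): β-rule — branch into ~(~~d | ~d)  //  ~b.
                  branch 2.2.1.1.1 (add ~(~~d | ~d)):
                    ~(~~d | ~d): α-rule — add ~~~d, ~~d.
                    ~~~d: drop double negation, giving ~d.
                    × closes — contains both d and ~d.
                  branch 2.2.1.1.2 (add ~b):
                    × closes — contains both b and ~b.
              branch 2.2.1.2 (add ~d):
                ~((~~d | ~d) & b): β-rule — branch into ~(~~d | ~d)  //  ~b.
                  branch 2.2.1.2.1 (add ~(~~d | ~d)):
                    ~(~~d | ~d): α-rule — add ~~~d, ~~d.
                    × closes — contains both d and ~d.
                  branch 2.2.1.2.2 (add ~b):
                    (c | ~b): β-rule — branch into c  //  ~b.
                      branch 2.2.1.2.2.1 (add c):
                        ○ open, literals {b=0, c=1, d=0}.
                      branch 2.2.1.2.2.2 (add ~b):
                        ○ open, literals {b=0, d=0}.
          branch 2.2.2 (add b):
            ~(~b & d): β-rule — branch into ~~b  //  ~d.
              branch 2.2.2.1 (add ~~b):
                ~((~~d | ~d) & b): β-rule — branch into ~(~~d | ~d)  //  ~b.
                  branch 2.2.2.1.1 (add ~(~~d | ~d)):
                    ~(~~d | ~d): α-rule — add ~~~d, ~~d.
                    ~~~d: drop double negation, giving ~d.
                    × closes — contains both d and ~d.
                  branch 2.2.2.1.2 (add ~b):
                    × closes — contains both b and ~b.
              branch 2.2.2.2 (add ~d):
                ~((~~d | ~d) & b): β-rule — branch into ~(~~d | ~d)  //  ~b.
                  branch 2.2.2.2.1 (add ~(~~d | ~d)):
                    ~(~~d | ~d): α-rule — add ~~~d, ~~d.
                    × closes — contains both d and ~d.
                  branch 2.2.2.2.2 (add ~b):
                    × closes — contains both b and ~b.
8 branches closed, 3 open.
An open branch gives a satisfying assignment: b=1.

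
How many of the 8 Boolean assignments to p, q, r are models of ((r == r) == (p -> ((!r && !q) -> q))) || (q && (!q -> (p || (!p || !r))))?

7

Initial set: {T (((r == r) == (p -> ((!r && !q) -> q))) || (q && (!q -> (p || (!p || !r)))))}.
T (((r == r) == (p -> ((!r && !q) -> q))) || (q && (!q -> (p || (!p || !r))))): β-rule — branch into T ((r == r) == (p -> ((!r && !q) -> q)))  //  T (q && (!q -> (p || (!p || !r)))).
  branch 1 (add T ((r == r) == (p -> ((!r && !q) -> q)))):
    T ((r == r) == (p -> ((!r && !q) -> q))): β-rule — branch into T (r == r), T (p -> ((!r && !q) -> q))  //  F (r == r), F (p -> ((!r && !q) -> q)).
      branch 1.1 (add T (r == r), T (p -> ((!r && !q) -> q))):
        T (r == r): β-rule — branch into T r, T r  //  F r, F r.
          branch 1.1.1 (add T r, T r):
            T (p -> ((!r && !q) -> q)): β-rule — branch into F p  //  T ((!r && !q) -> q).
              branch 1.1.1.1 (add F p):
                ○ open, literals {p=false, r=true}.
              branch 1.1.1.2 (add T ((!r && !q) -> q)):
                T ((!r && !q) -> q): β-rule — branch into F (!r && !q)  //  T q.
                  branch 1.1.1.2.1 (add F (!r && !q)):
                    F (!r && !q): β-rule — branch into F !r  //  F !q.
                      branch 1.1.1.2.1.1 (add F !r):
                        ○ open, literals {r=true}.
                      branch 1.1.1.2.1.2 (add F !q):
                        ○ open, literals {q=true, r=true}.
                  branch 1.1.1.2.2 (add T q):
                    ○ open, literals {q=true, r=true}.
          branch 1.1.2 (add F r, F r):
            T (p -> ((!r && !q) -> q)): β-rule — branch into F p  //  T ((!r && !q) -> q).
              branch 1.1.2.1 (add F p):
                ○ open, literals {p=false, r=false}.
              branch 1.1.2.2 (add T ((!r && !q) -> q)):
                T ((!r && !q) -> q): β-rule — branch into F (!r && !q)  //  T q.
                  branch 1.1.2.2.1 (add F (!r && !q)):
                    F (!r && !q): β-rule — branch into F !r  //  F !q.
                      branch 1.1.2.2.1.1 (add F !r):
                        × closes — contains both r and !r.
                      branch 1.1.2.2.1.2 (add F !q):
                        ○ open, literals {q=true, r=false}.
                  branch 1.1.2.2.2 (add T q):
                    ○ open, literals {q=true, r=false}.
      branch 1.2 (add F (r == r), F (p -> ((!r && !q) -> q))):
        F (p -> ((!r && !q) -> q)): α-rule — add T p, F ((!r && !q) -> q).
        F ((!r && !q) -> q): α-rule — add T (!r && !q), F q.
        T (!r && !q): α-rule — add T !r, T !q.
        F (r == r): β-rule — branch into T r, F r  //  F r, T r.
          branch 1.2.1 (add T r, F r):
            × closes — contains both r and !r.
          branch 1.2.2 (add F r, T r):
            × closes — contains both r and !r.
  branch 2 (add T (q && (!q -> (p || (!p || !r))))):
    T (q && (!q -> (p || (!p || !r)))): α-rule — add T q, T (!q -> (p || (!p || !r))).
    T (!q -> (p || (!p || !r))): β-rule — branch into F !q  //  T (p || (!p || !r)).
      branch 2.1 (add F !q):
        ○ open, literals {q=true}.
      branch 2.2 (add T (p || (!p || !r))):
        T (p || (!p || !r)): β-rule — branch into T p  //  T (!p || !r).
          branch 2.2.1 (add T p):
            ○ open, literals {p=true, q=true}.
          branch 2.2.2 (add T (!p || !r)):
            T (!p || !r): β-rule — branch into T !p  //  T !r.
              branch 2.2.2.1 (add T !p):
                ○ open, literals {p=false, q=true}.
              branch 2.2.2.2 (add T !r):
                ○ open, literals {q=true, r=false}.
3 branches closed, 11 open.
Each open branch fixes some atoms; the unmentioned ones are free. Counting distinct full assignments: branch {p=false, r=true} (q) contributes 2 new; branch {r=true} (p, q) contributes 2 new; branch {q=true, r=true} (p) contributes 0 new; branch {q=true, r=true} (p) contributes 0 new; branch {p=false, r=false} (q) contributes 2 new; branch {q=true, r=false} (p) contributes 1 new; branch {q=true, r=false} (p) contributes 0 new; branch {q=true} (p, r) contributes 0 new; branch {p=true, q=true} (r) contributes 0 new; branch {p=false, q=true} (r) contributes 0 new; branch {q=true, r=false} (p) contributes 0 new. Total: 7.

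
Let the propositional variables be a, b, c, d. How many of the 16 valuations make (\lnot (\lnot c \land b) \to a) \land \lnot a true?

Initial set: {((\lnot (\lnot c \land b) \to a) \land \lnot a)}.
((\lnot (\lnot c \land b) \to a) \land \lnot a): α-rule — add (\lnot (\lnot c \land b) \to a), \lnot a.
(\lnot (\lnot c \land b) \to a): β-rule — branch into \lnot \lnot (\lnot c \land b)  //  a.
  branch 1 (add \lnot \lnot (\lnot c \land b)):
    \lnot \lnot (\lnot c \land b): α-rule — add \lnot c, b.
    ○ open, literals {a=F, b=T, c=F}.
  branch 2 (add a):
    × closes — contains both a and \lnot a.
1 branch closed, 1 open.
Each open branch fixes some atoms; the unmentioned ones are free. Counting distinct full assignments: branch {a=F, b=T, c=F} (d) contributes 2 new. Total: 2.

2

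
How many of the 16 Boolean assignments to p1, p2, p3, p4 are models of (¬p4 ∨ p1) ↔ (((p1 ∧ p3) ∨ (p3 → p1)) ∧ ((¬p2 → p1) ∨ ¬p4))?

13

Initial set: {T ((¬p4 ∨ p1) ↔ (((p1 ∧ p3) ∨ (p3 → p1)) ∧ ((¬p2 → p1) ∨ ¬p4)))}.
T ((¬p4 ∨ p1) ↔ (((p1 ∧ p3) ∨ (p3 → p1)) ∧ ((¬p2 → p1) ∨ ¬p4))): β-rule — branch into T (¬p4 ∨ p1), T (((p1 ∧ p3) ∨ (p3 → p1)) ∧ ((¬p2 → p1) ∨ ¬p4))  //  F (¬p4 ∨ p1), F (((p1 ∧ p3) ∨ (p3 → p1)) ∧ ((¬p2 → p1) ∨ ¬p4)).
  branch 1 (add T (¬p4 ∨ p1), T (((p1 ∧ p3) ∨ (p3 → p1)) ∧ ((¬p2 → p1) ∨ ¬p4))):
    T (((p1 ∧ p3) ∨ (p3 → p1)) ∧ ((¬p2 → p1) ∨ ¬p4)): α-rule — add T ((p1 ∧ p3) ∨ (p3 → p1)), T ((¬p2 → p1) ∨ ¬p4).
    T (¬p4 ∨ p1): β-rule — branch into T ¬p4  //  T p1.
      branch 1.1 (add T ¬p4):
        T ((p1 ∧ p3) ∨ (p3 → p1)): β-rule — branch into T (p1 ∧ p3)  //  T (p3 → p1).
          branch 1.1.1 (add T (p1 ∧ p3)):
            T (p1 ∧ p3): α-rule — add T p1, T p3.
            T ((¬p2 → p1) ∨ ¬p4): β-rule — branch into T (¬p2 → p1)  //  T ¬p4.
              branch 1.1.1.1 (add T (¬p2 → p1)):
                T (¬p2 → p1): β-rule — branch into F ¬p2  //  T p1.
                  branch 1.1.1.1.1 (add F ¬p2):
                    ○ open, literals {p1=1, p2=1, p3=1, p4=0}.
                  branch 1.1.1.1.2 (add T p1):
                    ○ open, literals {p1=1, p3=1, p4=0}.
              branch 1.1.1.2 (add T ¬p4):
                ○ open, literals {p1=1, p3=1, p4=0}.
          branch 1.1.2 (add T (p3 → p1)):
            T ((¬p2 → p1) ∨ ¬p4): β-rule — branch into T (¬p2 → p1)  //  T ¬p4.
              branch 1.1.2.1 (add T (¬p2 → p1)):
                T (p3 → p1): β-rule — branch into F p3  //  T p1.
                  branch 1.1.2.1.1 (add F p3):
                    T (¬p2 → p1): β-rule — branch into F ¬p2  //  T p1.
                      branch 1.1.2.1.1.1 (add F ¬p2):
                        ○ open, literals {p2=1, p3=0, p4=0}.
                      branch 1.1.2.1.1.2 (add T p1):
                        ○ open, literals {p1=1, p3=0, p4=0}.
                  branch 1.1.2.1.2 (add T p1):
                    T (¬p2 → p1): β-rule — branch into F ¬p2  //  T p1.
                      branch 1.1.2.1.2.1 (add F ¬p2):
                        ○ open, literals {p1=1, p2=1, p4=0}.
                      branch 1.1.2.1.2.2 (add T p1):
                        ○ open, literals {p1=1, p4=0}.
              branch 1.1.2.2 (add T ¬p4):
                T (p3 → p1): β-rule — branch into F p3  //  T p1.
                  branch 1.1.2.2.1 (add F p3):
                    ○ open, literals {p3=0, p4=0}.
                  branch 1.1.2.2.2 (add T p1):
                    ○ open, literals {p1=1, p4=0}.
      branch 1.2 (add T p1):
        T ((p1 ∧ p3) ∨ (p3 → p1)): β-rule — branch into T (p1 ∧ p3)  //  T (p3 → p1).
          branch 1.2.1 (add T (p1 ∧ p3)):
            T (p1 ∧ p3): α-rule — add T p1, T p3.
            T ((¬p2 → p1) ∨ ¬p4): β-rule — branch into T (¬p2 → p1)  //  T ¬p4.
              branch 1.2.1.1 (add T (¬p2 → p1)):
                T (¬p2 → p1): β-rule — branch into F ¬p2  //  T p1.
                  branch 1.2.1.1.1 (add F ¬p2):
                    ○ open, literals {p1=1, p2=1, p3=1}.
                  branch 1.2.1.1.2 (add T p1):
                    ○ open, literals {p1=1, p3=1}.
              branch 1.2.1.2 (add T ¬p4):
                ○ open, literals {p1=1, p3=1, p4=0}.
          branch 1.2.2 (add T (p3 → p1)):
            T ((¬p2 → p1) ∨ ¬p4): β-rule — branch into T (¬p2 → p1)  //  T ¬p4.
              branch 1.2.2.1 (add T (¬p2 → p1)):
                T (p3 → p1): β-rule — branch into F p3  //  T p1.
                  branch 1.2.2.1.1 (add F p3):
                    T (¬p2 → p1): β-rule — branch into F ¬p2  //  T p1.
                      branch 1.2.2.1.1.1 (add F ¬p2):
                        ○ open, literals {p1=1, p2=1, p3=0}.
                      branch 1.2.2.1.1.2 (add T p1):
                        ○ open, literals {p1=1, p3=0}.
                  branch 1.2.2.1.2 (add T p1):
                    T (¬p2 → p1): β-rule — branch into F ¬p2  //  T p1.
                      branch 1.2.2.1.2.1 (add F ¬p2):
                        ○ open, literals {p1=1, p2=1}.
                      branch 1.2.2.1.2.2 (add T p1):
                        ○ open, literals {p1=1}.
              branch 1.2.2.2 (add T ¬p4):
                T (p3 → p1): β-rule — branch into F p3  //  T p1.
                  branch 1.2.2.2.1 (add F p3):
                    ○ open, literals {p1=1, p3=0, p4=0}.
                  branch 1.2.2.2.2 (add T p1):
                    ○ open, literals {p1=1, p4=0}.
  branch 2 (add F (¬p4 ∨ p1), F (((p1 ∧ p3) ∨ (p3 → p1)) ∧ ((¬p2 → p1) ∨ ¬p4))):
    F (¬p4 ∨ p1): α-rule — add F ¬p4, F p1.
    F (((p1 ∧ p3) ∨ (p3 → p1)) ∧ ((¬p2 → p1) ∨ ¬p4)): β-rule — branch into F ((p1 ∧ p3) ∨ (p3 → p1))  //  F ((¬p2 → p1) ∨ ¬p4).
      branch 2.1 (add F ((p1 ∧ p3) ∨ (p3 → p1))):
        F ((p1 ∧ p3) ∨ (p3 → p1)): α-rule — add F (p1 ∧ p3), F (p3 → p1).
        F (p3 → p1): α-rule — add T p3, F p1.
        F (p1 ∧ p3): β-rule — branch into F p1  //  F p3.
          branch 2.1.1 (add F p1):
            ○ open, literals {p1=0, p3=1, p4=1}.
          branch 2.1.2 (add F p3):
            × closes — contains both p3 and ¬p3.
      branch 2.2 (add F ((¬p2 → p1) ∨ ¬p4)):
        F ((¬p2 → p1) ∨ ¬p4): α-rule — add F (¬p2 → p1), F ¬p4.
        F (¬p2 → p1): α-rule — add T ¬p2, F p1.
        ○ open, literals {p1=0, p2=0, p4=1}.
1 branch closed, 20 open.
Each open branch fixes some atoms; the unmentioned ones are free. Counting distinct full assignments: branch {p1=1, p2=1, p3=1, p4=0} (none free) contributes 1 new; branch {p1=1, p3=1, p4=0} (p2) contributes 1 new; branch {p1=1, p3=1, p4=0} (p2) contributes 0 new; branch {p2=1, p3=0, p4=0} (p1) contributes 2 new; branch {p1=1, p3=0, p4=0} (p2) contributes 1 new; branch {p1=1, p2=1, p4=0} (p3) contributes 0 new; branch {p1=1, p4=0} (p2, p3) contributes 0 new; branch {p3=0, p4=0} (p1, p2) contributes 1 new; branch {p1=1, p4=0} (p2, p3) contributes 0 new; branch {p1=1, p2=1, p3=1} (p4) contributes 1 new; branch {p1=1, p3=1} (p2, p4) contributes 1 new; branch {p1=1, p3=1, p4=0} (p2) contributes 0 new; branch {p1=1, p2=1, p3=0} (p4) contributes 1 new; branch {p1=1, p3=0} (p2, p4) contributes 1 new; branch {p1=1, p2=1} (p3, p4) contributes 0 new; branch {p1=1} (p2, p3, p4) contributes 0 new; branch {p1=1, p3=0, p4=0} (p2) contributes 0 new; branch {p1=1, p4=0} (p2, p3) contributes 0 new; branch {p1=0, p3=1, p4=1} (p2) contributes 2 new; branch {p1=0, p2=0, p4=1} (p3) contributes 1 new. Total: 13.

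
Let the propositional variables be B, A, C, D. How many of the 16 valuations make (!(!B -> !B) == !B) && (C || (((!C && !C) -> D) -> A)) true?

Initial set: {((!(!B -> !B) == !B) && (C || (((!C && !C) -> D) -> A)))}.
((!(!B -> !B) == !B) && (C || (((!C && !C) -> D) -> A))): α-rule — add (!(!B -> !B) == !B), (C || (((!C && !C) -> D) -> A)).
(!(!B -> !B) == !B): β-rule — branch into !(!B -> !B), !B  //  !!(!B -> !B), !!B.
  branch 1 (add !(!B -> !B), !B):
    !(!B -> !B): α-rule — add !B, !!B.
    × closes — contains both B and !B.
  branch 2 (add !!(!B -> !B), !!B):
    (C || (((!C && !C) -> D) -> A)): β-rule — branch into C  //  (((!C && !C) -> D) -> A).
      branch 2.1 (add C):
        !!(!B -> !B): β-rule — branch into !!B  //  !B.
          branch 2.1.1 (add !!B):
            ○ open, literals {B=true, C=true}.
          branch 2.1.2 (add !B):
            × closes — contains both B and !B.
      branch 2.2 (add (((!C && !C) -> D) -> A)):
        !!(!B -> !B): β-rule — branch into !!B  //  !B.
          branch 2.2.1 (add !!B):
            (((!C && !C) -> D) -> A): β-rule — branch into !((!C && !C) -> D)  //  A.
              branch 2.2.1.1 (add !((!C && !C) -> D)):
                !((!C && !C) -> D): α-rule — add (!C && !C), !D.
                (!C && !C): α-rule — add !C, !C.
                ○ open, literals {B=true, C=false, D=false}.
              branch 2.2.1.2 (add A):
                ○ open, literals {A=true, B=true}.
          branch 2.2.2 (add !B):
            × closes — contains both B and !B.
3 branches closed, 3 open.
Each open branch fixes some atoms; the unmentioned ones are free. Counting distinct full assignments: branch {B=true, C=true} (A, D) contributes 4 new; branch {B=true, C=false, D=false} (A) contributes 2 new; branch {A=true, B=true} (C, D) contributes 1 new. Total: 7.

7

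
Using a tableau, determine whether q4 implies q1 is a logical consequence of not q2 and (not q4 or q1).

Initial set: {(not q2 and (not q4 or q1)); not (q4 implies q1)}.
(not q2 and (not q4 or q1)): α-rule — add not q2, (not q4 or q1).
not (q4 implies q1): α-rule — add q4, not q1.
(not q4 or q1): β-rule — branch into not q4  //  q1.
  branch 1 (add not q4):
    × closes — contains both q4 and not q4.
  branch 2 (add q1):
    × closes — contains both q1 and not q1.
All 2 branches close.
Every branch closed, so the premises entail the conclusion.

Yes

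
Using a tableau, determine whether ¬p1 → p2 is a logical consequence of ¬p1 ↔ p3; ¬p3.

Yes

Initial set: {(¬p1 ↔ p3); ¬p3; ¬(¬p1 → p2)}.
¬(¬p1 → p2): α-rule — add ¬p1, ¬p2.
(¬p1 ↔ p3): β-rule — branch into ¬p1, p3  //  ¬¬p1, ¬p3.
  branch 1 (add ¬p1, p3):
    × closes — contains both p3 and ¬p3.
  branch 2 (add ¬¬p1, ¬p3):
    × closes — contains both p1 and ¬p1.
All 2 branches close.
Every branch closed, so the premises entail the conclusion.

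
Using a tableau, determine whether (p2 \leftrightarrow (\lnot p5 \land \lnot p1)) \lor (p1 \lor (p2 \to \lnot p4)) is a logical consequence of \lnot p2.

Yes

Initial set: {\lnot p2; \lnot ((p2 \leftrightarrow (\lnot p5 \land \lnot p1)) \lor (p1 \lor (p2 \to \lnot p4)))}.
\lnot ((p2 \leftrightarrow (\lnot p5 \land \lnot p1)) \lor (p1 \lor (p2 \to \lnot p4))): α-rule — add \lnot (p2 \leftrightarrow (\lnot p5 \land \lnot p1)), \lnot (p1 \lor (p2 \to \lnot p4)).
\lnot (p1 \lor (p2 \to \lnot p4)): α-rule — add \lnot p1, \lnot (p2 \to \lnot p4).
\lnot (p2 \to \lnot p4): α-rule — add p2, \lnot \lnot p4.
× closes — contains both p2 and \lnot p2.
All 1 branch closes.
Every branch closed, so the premises entail the conclusion.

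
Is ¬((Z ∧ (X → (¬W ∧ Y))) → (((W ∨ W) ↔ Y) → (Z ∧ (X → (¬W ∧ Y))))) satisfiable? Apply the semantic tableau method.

Initial set: {¬((Z ∧ (X → (¬W ∧ Y))) → (((W ∨ W) ↔ Y) → (Z ∧ (X → (¬W ∧ Y)))))}.
¬((Z ∧ (X → (¬W ∧ Y))) → (((W ∨ W) ↔ Y) → (Z ∧ (X → (¬W ∧ Y))))): α-rule — add (Z ∧ (X → (¬W ∧ Y))), ¬(((W ∨ W) ↔ Y) → (Z ∧ (X → (¬W ∧ Y)))).
(Z ∧ (X → (¬W ∧ Y))): α-rule — add Z, (X → (¬W ∧ Y)).
¬(((W ∨ W) ↔ Y) → (Z ∧ (X → (¬W ∧ Y)))): α-rule — add ((W ∨ W) ↔ Y), ¬(Z ∧ (X → (¬W ∧ Y))).
(X → (¬W ∧ Y)): β-rule — branch into ¬X  //  (¬W ∧ Y).
  branch 1 (add ¬X):
    ((W ∨ W) ↔ Y): β-rule — branch into (W ∨ W), Y  //  ¬(W ∨ W), ¬Y.
      branch 1.1 (add (W ∨ W), Y):
        ¬(Z ∧ (X → (¬W ∧ Y))): β-rule — branch into ¬Z  //  ¬(X → (¬W ∧ Y)).
          branch 1.1.1 (add ¬Z):
            × closes — contains both Z and ¬Z.
          branch 1.1.2 (add ¬(X → (¬W ∧ Y))):
            ¬(X → (¬W ∧ Y)): α-rule — add X, ¬(¬W ∧ Y).
            × closes — contains both X and ¬X.
      branch 1.2 (add ¬(W ∨ W), ¬Y):
        ¬(W ∨ W): α-rule — add ¬W, ¬W.
        ¬(Z ∧ (X → (¬W ∧ Y))): β-rule — branch into ¬Z  //  ¬(X → (¬W ∧ Y)).
          branch 1.2.1 (add ¬Z):
            × closes — contains both Z and ¬Z.
          branch 1.2.2 (add ¬(X → (¬W ∧ Y))):
            ¬(X → (¬W ∧ Y)): α-rule — add X, ¬(¬W ∧ Y).
            × closes — contains both X and ¬X.
  branch 2 (add (¬W ∧ Y)):
    (¬W ∧ Y): α-rule — add ¬W, Y.
    ((W ∨ W) ↔ Y): β-rule — branch into (W ∨ W), Y  //  ¬(W ∨ W), ¬Y.
      branch 2.1 (add (W ∨ W), Y):
        ¬(Z ∧ (X → (¬W ∧ Y))): β-rule — branch into ¬Z  //  ¬(X → (¬W ∧ Y)).
          branch 2.1.1 (add ¬Z):
            × closes — contains both Z and ¬Z.
          branch 2.1.2 (add ¬(X → (¬W ∧ Y))):
            ¬(X → (¬W ∧ Y)): α-rule — add X, ¬(¬W ∧ Y).
            (W ∨ W): β-rule — branch into W  //  W.
              branch 2.1.2.1 (add W):
                × closes — contains both W and ¬W.
              branch 2.1.2.2 (add W):
                × closes — contains both W and ¬W.
      branch 2.2 (add ¬(W ∨ W), ¬Y):
        × closes — contains both Y and ¬Y.
All 8 branches close.
Every branch closed; the formula is unsatisfiable.

Unsatisfiable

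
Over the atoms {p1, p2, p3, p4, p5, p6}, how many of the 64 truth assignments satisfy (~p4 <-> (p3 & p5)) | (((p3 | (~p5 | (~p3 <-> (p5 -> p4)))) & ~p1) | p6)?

54

Initial set: {((~p4 <-> (p3 & p5)) | (((p3 | (~p5 | (~p3 <-> (p5 -> p4)))) & ~p1) | p6))}.
((~p4 <-> (p3 & p5)) | (((p3 | (~p5 | (~p3 <-> (p5 -> p4)))) & ~p1) | p6)): β-rule — branch into (~p4 <-> (p3 & p5))  //  (((p3 | (~p5 | (~p3 <-> (p5 -> p4)))) & ~p1) | p6).
  branch 1 (add (~p4 <-> (p3 & p5))):
    (~p4 <-> (p3 & p5)): β-rule — branch into ~p4, (p3 & p5)  //  ~~p4, ~(p3 & p5).
      branch 1.1 (add ~p4, (p3 & p5)):
        (p3 & p5): α-rule — add p3, p5.
        ○ open, literals {p3=true, p4=false, p5=true}.
      branch 1.2 (add ~~p4, ~(p3 & p5)):
        ~(p3 & p5): β-rule — branch into ~p3  //  ~p5.
          branch 1.2.1 (add ~p3):
            ○ open, literals {p3=false, p4=true}.
          branch 1.2.2 (add ~p5):
            ○ open, literals {p4=true, p5=false}.
  branch 2 (add (((p3 | (~p5 | (~p3 <-> (p5 -> p4)))) & ~p1) | p6)):
    (((p3 | (~p5 | (~p3 <-> (p5 -> p4)))) & ~p1) | p6): β-rule — branch into ((p3 | (~p5 | (~p3 <-> (p5 -> p4)))) & ~p1)  //  p6.
      branch 2.1 (add ((p3 | (~p5 | (~p3 <-> (p5 -> p4)))) & ~p1)):
        ((p3 | (~p5 | (~p3 <-> (p5 -> p4)))) & ~p1): α-rule — add (p3 | (~p5 | (~p3 <-> (p5 -> p4)))), ~p1.
        (p3 | (~p5 | (~p3 <-> (p5 -> p4)))): β-rule — branch into p3  //  (~p5 | (~p3 <-> (p5 -> p4))).
          branch 2.1.1 (add p3):
            ○ open, literals {p1=false, p3=true}.
          branch 2.1.2 (add (~p5 | (~p3 <-> (p5 -> p4)))):
            (~p5 | (~p3 <-> (p5 -> p4))): β-rule — branch into ~p5  //  (~p3 <-> (p5 -> p4)).
              branch 2.1.2.1 (add ~p5):
                ○ open, literals {p1=false, p5=false}.
              branch 2.1.2.2 (add (~p3 <-> (p5 -> p4))):
                (~p3 <-> (p5 -> p4)): β-rule — branch into ~p3, (p5 -> p4)  //  ~~p3, ~(p5 -> p4).
                  branch 2.1.2.2.1 (add ~p3, (p5 -> p4)):
                    (p5 -> p4): β-rule — branch into ~p5  //  p4.
                      branch 2.1.2.2.1.1 (add ~p5):
                        ○ open, literals {p1=false, p3=false, p5=false}.
                      branch 2.1.2.2.1.2 (add p4):
                        ○ open, literals {p1=false, p3=false, p4=true}.
                  branch 2.1.2.2.2 (add ~~p3, ~(p5 -> p4)):
                    ~(p5 -> p4): α-rule — add p5, ~p4.
                    ○ open, literals {p1=false, p3=true, p4=false, p5=true}.
      branch 2.2 (add p6):
        ○ open, literals {p6=true}.
0 branches closed, 9 open.
Each open branch fixes some atoms; the unmentioned ones are free. Counting distinct full assignments: branch {p3=true, p4=false, p5=true} (p1, p2, p6) contributes 8 new; branch {p3=false, p4=true} (p1, p2, p5, p6) contributes 16 new; branch {p4=true, p5=false} (p1, p2, p3, p6) contributes 8 new; branch {p1=false, p3=true} (p2, p4, p5, p6) contributes 8 new; branch {p1=false, p5=false} (p2, p3, p4, p6) contributes 4 new; branch {p1=false, p3=false, p5=false} (p2, p4, p6) contributes 0 new; branch {p1=false, p3=false, p4=true} (p2, p5, p6) contributes 0 new; branch {p1=false, p3=true, p4=false, p5=true} (p2, p6) contributes 0 new; branch {p6=true} (p1, p2, p3, p4, p5) contributes 10 new. Total: 54.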